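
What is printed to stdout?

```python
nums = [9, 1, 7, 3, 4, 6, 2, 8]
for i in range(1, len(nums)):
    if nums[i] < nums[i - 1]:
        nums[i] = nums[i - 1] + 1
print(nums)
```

i=1: 1<9, nums[1] = 9+1 = 10 → [9, 10, 7, 3, 4, 6, 2, 8]
i=2: 7<10, nums[2] = 10+1 = 11 → [9, 10, 11, 3, 4, 6, 2, 8]
i=3: 3<11, nums[3] = 11+1 = 12 → [9, 10, 11, 12, 4, 6, 2, 8]
i=4: 4<12, nums[4] = 12+1 = 13 → [9, 10, 11, 12, 13, 6, 2, 8]
i=5: 6<13, nums[5] = 13+1 = 14 → [9, 10, 11, 12, 13, 14, 2, 8]
i=6: 2<14, nums[6] = 14+1 = 15 → [9, 10, 11, 12, 13, 14, 15, 8]
i=7: 8<15, nums[7] = 15+1 = 16 → [9, 10, 11, 12, 13, 14, 15, 16]

[9, 10, 11, 12, 13, 14, 15, 16]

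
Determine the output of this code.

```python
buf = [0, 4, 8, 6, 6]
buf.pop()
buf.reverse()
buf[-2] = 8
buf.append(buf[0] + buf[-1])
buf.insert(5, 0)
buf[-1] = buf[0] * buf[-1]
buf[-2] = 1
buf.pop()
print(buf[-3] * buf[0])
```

pop() removes 6 → [0, 4, 8, 6]
reverse → [6, 8, 4, 0]
buf[-2] = 8 → [6, 8, 8, 0]
append buf[0]+buf[-1] = 6+0 = 6 → [6, 8, 8, 0, 6]
insert 0 at 5 → [6, 8, 8, 0, 6, 0]
buf[-1] = buf[0]*buf[-1] = 6*0 = 0 → [6, 8, 8, 0, 6, 0]
buf[-2] = 1 → [6, 8, 8, 0, 1, 0]
pop() removes 0 → [6, 8, 8, 0, 1]
buf[-3]*buf[0] = 8*6 = 48

48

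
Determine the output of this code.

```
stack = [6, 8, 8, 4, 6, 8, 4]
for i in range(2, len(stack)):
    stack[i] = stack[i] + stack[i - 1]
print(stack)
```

i=2: stack[2] = 8+8 = 16 → [6, 8, 16, 4, 6, 8, 4]
i=3: stack[3] = 4+16 = 20 → [6, 8, 16, 20, 6, 8, 4]
i=4: stack[4] = 6+20 = 26 → [6, 8, 16, 20, 26, 8, 4]
i=5: stack[5] = 8+26 = 34 → [6, 8, 16, 20, 26, 34, 4]
i=6: stack[6] = 4+34 = 38 → [6, 8, 16, 20, 26, 34, 38]

[6, 8, 16, 20, 26, 34, 38]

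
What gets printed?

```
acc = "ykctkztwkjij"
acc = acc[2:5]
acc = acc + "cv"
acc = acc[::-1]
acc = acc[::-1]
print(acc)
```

slice [2:5] → 'ctk'
+ 'cv' → 'ctkcv'
reverse → 'vcktc'
reverse → 'ctkcv'

ctkcv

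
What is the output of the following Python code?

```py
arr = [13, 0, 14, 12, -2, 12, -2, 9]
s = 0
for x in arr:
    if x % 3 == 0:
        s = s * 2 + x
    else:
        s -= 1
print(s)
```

x=13: not %3==0, s = 0-1 = -1
x=0: %3==0, s = (-1)*2+0 = -2
x=14: not %3==0, s = (-2)-1 = -3
x=12: %3==0, s = (-3)*2+12 = 6
x=-2: not %3==0, s = 6-1 = 5
x=12: %3==0, s = 5*2+12 = 22
x=-2: not %3==0, s = 22-1 = 21
x=9: %3==0, s = 21*2+9 = 51

51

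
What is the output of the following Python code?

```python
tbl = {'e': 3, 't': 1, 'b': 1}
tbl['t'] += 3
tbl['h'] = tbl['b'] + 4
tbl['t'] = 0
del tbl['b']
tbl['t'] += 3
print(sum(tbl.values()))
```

tbl['t'] = 1+3 = 4 → {'e': 3, 't': 4, 'b': 1}
tbl['h'] = tbl['b']+4 = 5 → {'e': 3, 't': 4, 'b': 1, 'h': 5}
tbl['t'] = 0 → {'e': 3, 't': 0, 'b': 1, 'h': 5}
del 'b' → {'e': 3, 't': 0, 'h': 5}
tbl['t'] = 0+3 = 3 → {'e': 3, 't': 3, 'h': 5}
sum of values = 11

11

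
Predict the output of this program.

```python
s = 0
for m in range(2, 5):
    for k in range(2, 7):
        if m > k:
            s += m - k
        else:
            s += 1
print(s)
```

m=2,k=2: not 2>2, s = 0+1 = 1
m=2,k=3: not 2>3, s = 1+1 = 2
m=2,k=4: not 2>4, s = 2+1 = 3
m=2,k=5: not 2>5, s = 3+1 = 4
m=2,k=6: not 2>6, s = 4+1 = 5
m=3,k=2: 3>2, s = 5+1 = 6
m=3,k=3: not 3>3, s = 6+1 = 7
m=3,k=4: not 3>4, s = 7+1 = 8
m=3,k=5: not 3>5, s = 8+1 = 9
m=3,k=6: not 3>6, s = 9+1 = 10
m=4,k=2: 4>2, s = 10+2 = 12
m=4,k=3: 4>3, s = 12+1 = 13
m=4,k=4: not 4>4, s = 13+1 = 14
m=4,k=5: not 4>5, s = 14+1 = 15
m=4,k=6: not 4>6, s = 15+1 = 16

16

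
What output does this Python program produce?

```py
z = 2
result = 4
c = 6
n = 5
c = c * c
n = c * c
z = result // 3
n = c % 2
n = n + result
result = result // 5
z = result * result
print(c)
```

36

c = 6*6 = 36
n = 36*36 = 1296
z = 4//3 = 1
n = 36%2 = 0
n = 0+4 = 4
result = 4//5 = 0
z = 0*0 = 0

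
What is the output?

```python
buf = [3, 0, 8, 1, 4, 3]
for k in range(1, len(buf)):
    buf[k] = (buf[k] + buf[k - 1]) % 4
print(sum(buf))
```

12

k=1: buf[1] = (0+3)%4 = 3 → [3, 3, 8, 1, 4, 3]
k=2: buf[2] = (8+3)%4 = 3 → [3, 3, 3, 1, 4, 3]
k=3: buf[3] = (1+3)%4 = 0 → [3, 3, 3, 0, 4, 3]
k=4: buf[4] = (4+0)%4 = 0 → [3, 3, 3, 0, 0, 3]
k=5: buf[5] = (3+0)%4 = 3 → [3, 3, 3, 0, 0, 3]
sum = 12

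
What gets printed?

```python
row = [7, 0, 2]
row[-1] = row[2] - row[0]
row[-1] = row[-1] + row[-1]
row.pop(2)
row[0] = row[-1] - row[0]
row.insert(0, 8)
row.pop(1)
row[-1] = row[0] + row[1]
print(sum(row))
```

16

row[-1] = row[2]-row[0] = 2-7 = -5 → [7, 0, -5]
row[-1] = row[-1]+row[-1] = (-5)+(-5) = -10 → [7, 0, -10]
pop(2) removes -10 → [7, 0]
row[0] = row[-1]-row[0] = 0-7 = -7 → [-7, 0]
insert 8 at 0 → [8, -7, 0]
pop(1) removes -7 → [8, 0]
row[-1] = row[0]+row[1] = 8+0 = 8 → [8, 8]
sum = 16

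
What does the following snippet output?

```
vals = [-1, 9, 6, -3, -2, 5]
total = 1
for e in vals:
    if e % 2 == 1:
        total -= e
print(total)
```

e=-1: odd, total = 1-(-1) = 2
e=9: odd, total = 2-9 = -7
e=6: not odd
e=-3: odd, total = (-7)-(-3) = -4
e=-2: not odd
e=5: odd, total = (-4)-5 = -9

-9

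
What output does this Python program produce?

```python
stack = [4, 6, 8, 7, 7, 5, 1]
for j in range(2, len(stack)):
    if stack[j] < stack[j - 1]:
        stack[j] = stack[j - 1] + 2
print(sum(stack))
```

70

j=2: 8>=6, unchanged → [4, 6, 8, 7, 7, 5, 1]
j=3: 7<8, stack[3] = 8+2 = 10 → [4, 6, 8, 10, 7, 5, 1]
j=4: 7<10, stack[4] = 10+2 = 12 → [4, 6, 8, 10, 12, 5, 1]
j=5: 5<12, stack[5] = 12+2 = 14 → [4, 6, 8, 10, 12, 14, 1]
j=6: 1<14, stack[6] = 14+2 = 16 → [4, 6, 8, 10, 12, 14, 16]
sum = 70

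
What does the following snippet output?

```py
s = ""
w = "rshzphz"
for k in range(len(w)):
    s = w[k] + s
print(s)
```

zhpzhsr

k=0: prepend 'r' → 'r'
k=1: prepend 's' → 'sr'
k=2: prepend 'h' → 'hsr'
k=3: prepend 'z' → 'zhsr'
k=4: prepend 'p' → 'pzhsr'
k=5: prepend 'h' → 'hpzhsr'
k=6: prepend 'z' → 'zhpzhsr'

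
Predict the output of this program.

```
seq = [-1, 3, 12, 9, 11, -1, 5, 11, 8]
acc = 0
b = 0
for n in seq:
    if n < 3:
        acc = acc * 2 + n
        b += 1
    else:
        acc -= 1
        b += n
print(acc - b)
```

n=-1: <3, acc = 0*2+(-1) = -1; b=1
n=3: not <3, acc = (-1)-1 = -2; b=4
n=12: not <3, acc = (-2)-1 = -3; b=16
n=9: not <3, acc = (-3)-1 = -4; b=25
n=11: not <3, acc = (-4)-1 = -5; b=36
n=-1: <3, acc = (-5)*2+(-1) = -11; b=37
n=5: not <3, acc = (-11)-1 = -12; b=42
n=11: not <3, acc = (-12)-1 = -13; b=53
n=8: not <3, acc = (-13)-1 = -14; b=61
acc-b = (-14)-61 = -75

-75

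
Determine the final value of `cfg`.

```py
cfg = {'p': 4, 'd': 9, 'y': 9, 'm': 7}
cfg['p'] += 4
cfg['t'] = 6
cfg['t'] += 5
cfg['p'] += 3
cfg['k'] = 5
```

{'p': 11, 'd': 9, 'y': 9, 'm': 7, 't': 11, 'k': 5}

cfg['p'] = 4+4 = 8 → {'p': 8, 'd': 9, 'y': 9, 'm': 7}
cfg['t'] = 6 → {'p': 8, 'd': 9, 'y': 9, 'm': 7, 't': 6}
cfg['t'] = 6+5 = 11 → {'p': 8, 'd': 9, 'y': 9, 'm': 7, 't': 11}
cfg['p'] = 8+3 = 11 → {'p': 11, 'd': 9, 'y': 9, 'm': 7, 't': 11}
cfg['k'] = 5 → {'p': 11, 'd': 9, 'y': 9, 'm': 7, 't': 11, 'k': 5}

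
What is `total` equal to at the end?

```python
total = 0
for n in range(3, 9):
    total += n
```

n=3: total = 0+3 = 3
n=4: total = 3+4 = 7
n=5: total = 7+5 = 12
n=6: total = 12+6 = 18
n=7: total = 18+7 = 25
n=8: total = 25+8 = 33

33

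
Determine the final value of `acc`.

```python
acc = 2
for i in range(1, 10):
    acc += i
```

47

i=1: acc = 2+1 = 3
i=2: acc = 3+2 = 5
i=3: acc = 5+3 = 8
i=4: acc = 8+4 = 12
i=5: acc = 12+5 = 17
i=6: acc = 17+6 = 23
i=7: acc = 23+7 = 30
i=8: acc = 30+8 = 38
i=9: acc = 38+9 = 47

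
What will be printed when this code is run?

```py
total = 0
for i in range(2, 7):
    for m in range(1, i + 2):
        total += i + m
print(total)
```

i=2,m=1: total = 0+3 = 3
i=2,m=2: total = 3+4 = 7
i=2,m=3: total = 7+5 = 12
i=3,m=1: total = 12+4 = 16
i=3,m=2: total = 16+5 = 21
i=3,m=3: total = 21+6 = 27
i=3,m=4: total = 27+7 = 34
i=4,m=1: total = 34+5 = 39
i=4,m=2: total = 39+6 = 45
i=4,m=3: total = 45+7 = 52
i=4,m=4: total = 52+8 = 60
i=4,m=5: total = 60+9 = 69
i=5,m=1: total = 69+6 = 75
i=5,m=2: total = 75+7 = 82
i=5,m=3: total = 82+8 = 90
i=5,m=4: total = 90+9 = 99
i=5,m=5: total = 99+10 = 109
i=5,m=6: total = 109+11 = 120
i=6,m=1: total = 120+7 = 127
i=6,m=2: total = 127+8 = 135
i=6,m=3: total = 135+9 = 144
i=6,m=4: total = 144+10 = 154
i=6,m=5: total = 154+11 = 165
i=6,m=6: total = 165+12 = 177
i=6,m=7: total = 177+13 = 190

190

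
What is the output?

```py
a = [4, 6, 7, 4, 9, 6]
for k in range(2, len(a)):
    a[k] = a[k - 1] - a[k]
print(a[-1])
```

k=2: a[2] = 6-7 = -1 → [4, 6, -1, 4, 9, 6]
k=3: a[3] = (-1)-4 = -5 → [4, 6, -1, -5, 9, 6]
k=4: a[4] = (-5)-9 = -14 → [4, 6, -1, -5, -14, 6]
k=5: a[5] = (-14)-6 = -20 → [4, 6, -1, -5, -14, -20]

-20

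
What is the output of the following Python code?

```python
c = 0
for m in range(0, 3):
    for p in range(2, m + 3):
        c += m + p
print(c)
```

m=0,p=2: c = 0+2 = 2
m=1,p=2: c = 2+3 = 5
m=1,p=3: c = 5+4 = 9
m=2,p=2: c = 9+4 = 13
m=2,p=3: c = 13+5 = 18
m=2,p=4: c = 18+6 = 24

24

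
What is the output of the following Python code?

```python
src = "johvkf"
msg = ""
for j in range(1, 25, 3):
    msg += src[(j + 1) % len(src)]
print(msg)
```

j=1: add src[2]='h' → 'h'
j=4: add src[5]='f' → 'hf'
j=7: add src[2]='h' → 'hfh'
j=10: add src[5]='f' → 'hfhf'
j=13: add src[2]='h' → 'hfhfh'
j=16: add src[5]='f' → 'hfhfhf'
j=19: add src[2]='h' → 'hfhfhfh'
j=22: add src[5]='f' → 'hfhfhfhf'

hfhfhfhf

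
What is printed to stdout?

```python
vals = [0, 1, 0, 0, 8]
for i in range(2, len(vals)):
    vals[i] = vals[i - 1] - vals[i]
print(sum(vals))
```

i=2: vals[2] = 1-0 = 1 → [0, 1, 1, 0, 8]
i=3: vals[3] = 1-0 = 1 → [0, 1, 1, 1, 8]
i=4: vals[4] = 1-8 = -7 → [0, 1, 1, 1, -7]
sum = -4

-4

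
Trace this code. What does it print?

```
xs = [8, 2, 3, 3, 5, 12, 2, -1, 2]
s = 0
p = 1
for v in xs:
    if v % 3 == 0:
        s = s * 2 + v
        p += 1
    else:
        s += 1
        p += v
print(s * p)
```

v=8: not %3==0, s = 0+1 = 1; p=9
v=2: not %3==0, s = 1+1 = 2; p=11
v=3: %3==0, s = 2*2+3 = 7; p=12
v=3: %3==0, s = 7*2+3 = 17; p=13
v=5: not %3==0, s = 17+1 = 18; p=18
v=12: %3==0, s = 18*2+12 = 48; p=19
v=2: not %3==0, s = 48+1 = 49; p=21
v=-1: not %3==0, s = 49+1 = 50; p=20
v=2: not %3==0, s = 50+1 = 51; p=22
s*p = 51*22 = 1122

1122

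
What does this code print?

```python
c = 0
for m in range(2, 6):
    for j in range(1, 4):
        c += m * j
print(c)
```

m=2,j=1: c = 0+2 = 2
m=2,j=2: c = 2+4 = 6
m=2,j=3: c = 6+6 = 12
m=3,j=1: c = 12+3 = 15
m=3,j=2: c = 15+6 = 21
m=3,j=3: c = 21+9 = 30
m=4,j=1: c = 30+4 = 34
m=4,j=2: c = 34+8 = 42
m=4,j=3: c = 42+12 = 54
m=5,j=1: c = 54+5 = 59
m=5,j=2: c = 59+10 = 69
m=5,j=3: c = 69+15 = 84

84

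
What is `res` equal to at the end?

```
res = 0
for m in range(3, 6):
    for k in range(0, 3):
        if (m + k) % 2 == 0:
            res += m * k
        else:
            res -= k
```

m=3,k=0: odd sum, res = 0-0 = 0
m=3,k=1: even sum, res = 0+3 = 3
m=3,k=2: odd sum, res = 3-2 = 1
m=4,k=0: even sum, res = 1+0 = 1
m=4,k=1: odd sum, res = 1-1 = 0
m=4,k=2: even sum, res = 0+8 = 8
m=5,k=0: odd sum, res = 8-0 = 8
m=5,k=1: even sum, res = 8+5 = 13
m=5,k=2: odd sum, res = 13-2 = 11

11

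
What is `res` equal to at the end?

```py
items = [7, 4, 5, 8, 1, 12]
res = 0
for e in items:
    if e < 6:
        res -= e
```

-10

e=7: not <6
e=4: <6, res = 0-4 = -4
e=5: <6, res = (-4)-5 = -9
e=8: not <6
e=1: <6, res = (-9)-1 = -10
e=12: not <6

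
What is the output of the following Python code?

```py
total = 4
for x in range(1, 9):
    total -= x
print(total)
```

x=1: total = 4-1 = 3
x=2: total = 3-2 = 1
x=3: total = 1-3 = -2
x=4: total = (-2)-4 = -6
x=5: total = (-6)-5 = -11
x=6: total = (-11)-6 = -17
x=7: total = (-17)-7 = -24
x=8: total = (-24)-8 = -32

-32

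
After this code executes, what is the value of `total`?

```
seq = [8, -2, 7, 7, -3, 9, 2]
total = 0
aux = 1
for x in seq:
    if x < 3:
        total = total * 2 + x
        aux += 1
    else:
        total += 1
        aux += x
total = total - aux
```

-29

x=8: not <3, total = 0+1 = 1; aux=9
x=-2: <3, total = 1*2+(-2) = 0; aux=10
x=7: not <3, total = 0+1 = 1; aux=17
x=7: not <3, total = 1+1 = 2; aux=24
x=-3: <3, total = 2*2+(-3) = 1; aux=25
x=9: not <3, total = 1+1 = 2; aux=34
x=2: <3, total = 2*2+2 = 6; aux=35
total-aux = 6-35 = -29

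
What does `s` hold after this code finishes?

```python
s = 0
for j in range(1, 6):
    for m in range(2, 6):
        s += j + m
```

130

j=1,m=2: s = 0+3 = 3
j=1,m=3: s = 3+4 = 7
j=1,m=4: s = 7+5 = 12
j=1,m=5: s = 12+6 = 18
j=2,m=2: s = 18+4 = 22
j=2,m=3: s = 22+5 = 27
j=2,m=4: s = 27+6 = 33
j=2,m=5: s = 33+7 = 40
j=3,m=2: s = 40+5 = 45
j=3,m=3: s = 45+6 = 51
j=3,m=4: s = 51+7 = 58
j=3,m=5: s = 58+8 = 66
j=4,m=2: s = 66+6 = 72
j=4,m=3: s = 72+7 = 79
j=4,m=4: s = 79+8 = 87
j=4,m=5: s = 87+9 = 96
j=5,m=2: s = 96+7 = 103
j=5,m=3: s = 103+8 = 111
j=5,m=4: s = 111+9 = 120
j=5,m=5: s = 120+10 = 130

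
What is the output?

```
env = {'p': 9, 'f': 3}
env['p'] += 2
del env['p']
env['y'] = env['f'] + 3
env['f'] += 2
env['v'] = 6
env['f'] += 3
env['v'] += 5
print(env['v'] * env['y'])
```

env['p'] = 9+2 = 11 → {'p': 11, 'f': 3}
del 'p' → {'f': 3}
env['y'] = env['f']+3 = 6 → {'f': 3, 'y': 6}
env['f'] = 3+2 = 5 → {'f': 5, 'y': 6}
env['v'] = 6 → {'f': 5, 'y': 6, 'v': 6}
env['f'] = 5+3 = 8 → {'f': 8, 'y': 6, 'v': 6}
env['v'] = 6+5 = 11 → {'f': 8, 'y': 6, 'v': 11}
env['v']*env['y'] = 11*6 = 66

66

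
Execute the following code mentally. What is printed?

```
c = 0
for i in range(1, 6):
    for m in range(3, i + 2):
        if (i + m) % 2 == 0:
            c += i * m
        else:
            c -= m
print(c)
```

i=2,m=3: odd sum, c = 0-3 = -3
i=3,m=3: even sum, c = (-3)+9 = 6
i=3,m=4: odd sum, c = 6-4 = 2
i=4,m=3: odd sum, c = 2-3 = -1
i=4,m=4: even sum, c = (-1)+16 = 15
i=4,m=5: odd sum, c = 15-5 = 10
i=5,m=3: even sum, c = 10+15 = 25
i=5,m=4: odd sum, c = 25-4 = 21
i=5,m=5: even sum, c = 21+25 = 46
i=5,m=6: odd sum, c = 46-6 = 40

40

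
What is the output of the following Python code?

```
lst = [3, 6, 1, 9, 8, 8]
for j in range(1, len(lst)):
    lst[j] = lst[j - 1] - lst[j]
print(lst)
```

[3, -3, -4, -13, -21, -29]

j=1: lst[1] = 3-6 = -3 → [3, -3, 1, 9, 8, 8]
j=2: lst[2] = (-3)-1 = -4 → [3, -3, -4, 9, 8, 8]
j=3: lst[3] = (-4)-9 = -13 → [3, -3, -4, -13, 8, 8]
j=4: lst[4] = (-13)-8 = -21 → [3, -3, -4, -13, -21, 8]
j=5: lst[5] = (-21)-8 = -29 → [3, -3, -4, -13, -21, -29]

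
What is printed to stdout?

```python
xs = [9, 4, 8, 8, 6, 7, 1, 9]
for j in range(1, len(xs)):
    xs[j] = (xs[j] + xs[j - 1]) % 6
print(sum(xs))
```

28

j=1: xs[1] = (4+9)%6 = 1 → [9, 1, 8, 8, 6, 7, 1, 9]
j=2: xs[2] = (8+1)%6 = 3 → [9, 1, 3, 8, 6, 7, 1, 9]
j=3: xs[3] = (8+3)%6 = 5 → [9, 1, 3, 5, 6, 7, 1, 9]
j=4: xs[4] = (6+5)%6 = 5 → [9, 1, 3, 5, 5, 7, 1, 9]
j=5: xs[5] = (7+5)%6 = 0 → [9, 1, 3, 5, 5, 0, 1, 9]
j=6: xs[6] = (1+0)%6 = 1 → [9, 1, 3, 5, 5, 0, 1, 9]
j=7: xs[7] = (9+1)%6 = 4 → [9, 1, 3, 5, 5, 0, 1, 4]
sum = 28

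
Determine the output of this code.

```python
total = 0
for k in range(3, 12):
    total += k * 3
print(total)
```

189

k=3: total = 0+3*3 = 9
k=4: total = 9+4*3 = 21
k=5: total = 21+5*3 = 36
k=6: total = 36+6*3 = 54
k=7: total = 54+7*3 = 75
k=8: total = 75+8*3 = 99
k=9: total = 99+9*3 = 126
k=10: total = 126+10*3 = 156
k=11: total = 156+11*3 = 189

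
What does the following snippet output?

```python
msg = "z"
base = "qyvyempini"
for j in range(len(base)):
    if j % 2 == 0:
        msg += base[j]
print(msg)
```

j=0: add 'q' → 'zq'
j=1: skip
j=2: add 'v' → 'zqv'
j=3: skip
j=4: add 'e' → 'zqve'
j=5: skip
j=6: add 'p' → 'zqvep'
j=7: skip
j=8: add 'n' → 'zqvepn'
j=9: skip

zqvepn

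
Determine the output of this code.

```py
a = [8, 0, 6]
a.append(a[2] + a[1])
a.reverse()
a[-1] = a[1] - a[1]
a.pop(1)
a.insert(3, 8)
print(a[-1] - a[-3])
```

append a[2]+a[1] = 6+0 = 6 → [8, 0, 6, 6]
reverse → [6, 6, 0, 8]
a[-1] = a[1]-a[1] = 6-6 = 0 → [6, 6, 0, 0]
pop(1) removes 6 → [6, 0, 0]
insert 8 at 3 → [6, 0, 0, 8]
a[-1]-a[-3] = 8-0 = 8

8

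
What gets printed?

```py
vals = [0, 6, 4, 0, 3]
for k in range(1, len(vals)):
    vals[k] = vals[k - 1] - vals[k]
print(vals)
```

k=1: vals[1] = 0-6 = -6 → [0, -6, 4, 0, 3]
k=2: vals[2] = (-6)-4 = -10 → [0, -6, -10, 0, 3]
k=3: vals[3] = (-10)-0 = -10 → [0, -6, -10, -10, 3]
k=4: vals[4] = (-10)-3 = -13 → [0, -6, -10, -10, -13]

[0, -6, -10, -10, -13]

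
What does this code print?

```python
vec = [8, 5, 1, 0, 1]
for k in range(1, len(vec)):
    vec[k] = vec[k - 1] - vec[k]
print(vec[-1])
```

1

k=1: vec[1] = 8-5 = 3 → [8, 3, 1, 0, 1]
k=2: vec[2] = 3-1 = 2 → [8, 3, 2, 0, 1]
k=3: vec[3] = 2-0 = 2 → [8, 3, 2, 2, 1]
k=4: vec[4] = 2-1 = 1 → [8, 3, 2, 2, 1]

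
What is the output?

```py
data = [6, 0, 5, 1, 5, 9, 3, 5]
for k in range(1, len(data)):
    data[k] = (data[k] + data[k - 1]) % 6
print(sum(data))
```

k=1: data[1] = (0+6)%6 = 0 → [6, 0, 5, 1, 5, 9, 3, 5]
k=2: data[2] = (5+0)%6 = 5 → [6, 0, 5, 1, 5, 9, 3, 5]
k=3: data[3] = (1+5)%6 = 0 → [6, 0, 5, 0, 5, 9, 3, 5]
k=4: data[4] = (5+0)%6 = 5 → [6, 0, 5, 0, 5, 9, 3, 5]
k=5: data[5] = (9+5)%6 = 2 → [6, 0, 5, 0, 5, 2, 3, 5]
k=6: data[6] = (3+2)%6 = 5 → [6, 0, 5, 0, 5, 2, 5, 5]
k=7: data[7] = (5+5)%6 = 4 → [6, 0, 5, 0, 5, 2, 5, 4]
sum = 27

27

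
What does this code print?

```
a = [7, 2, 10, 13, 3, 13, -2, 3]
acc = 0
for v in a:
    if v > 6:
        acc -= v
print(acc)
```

-43

v=7: >6, acc = 0-7 = -7
v=2: not >6
v=10: >6, acc = (-7)-10 = -17
v=13: >6, acc = (-17)-13 = -30
v=3: not >6
v=13: >6, acc = (-30)-13 = -43
v=-2: not >6
v=3: not >6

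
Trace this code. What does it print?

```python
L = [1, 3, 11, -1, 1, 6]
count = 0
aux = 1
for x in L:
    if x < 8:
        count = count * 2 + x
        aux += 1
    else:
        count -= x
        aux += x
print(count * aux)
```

x=1: <8, count = 0*2+1 = 1; aux=2
x=3: <8, count = 1*2+3 = 5; aux=3
x=11: not <8, count = 5-11 = -6; aux=14
x=-1: <8, count = (-6)*2+(-1) = -13; aux=15
x=1: <8, count = (-13)*2+1 = -25; aux=16
x=6: <8, count = (-25)*2+6 = -44; aux=17
count*aux = (-44)*17 = -748

-748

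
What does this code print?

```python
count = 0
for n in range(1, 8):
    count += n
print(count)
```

28

n=1: count = 0+1 = 1
n=2: count = 1+2 = 3
n=3: count = 3+3 = 6
n=4: count = 6+4 = 10
n=5: count = 10+5 = 15
n=6: count = 15+6 = 21
n=7: count = 21+7 = 28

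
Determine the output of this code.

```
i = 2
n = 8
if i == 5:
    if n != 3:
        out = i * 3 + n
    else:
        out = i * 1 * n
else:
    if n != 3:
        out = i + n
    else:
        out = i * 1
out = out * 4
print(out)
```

i=2, n=8
i == 5 is False; n != 3 is True
→ out = i + n = 10
out = 10*4 = 40

40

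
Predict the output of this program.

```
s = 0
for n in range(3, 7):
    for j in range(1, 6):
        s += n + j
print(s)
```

n=3,j=1: s = 0+4 = 4
n=3,j=2: s = 4+5 = 9
n=3,j=3: s = 9+6 = 15
n=3,j=4: s = 15+7 = 22
n=3,j=5: s = 22+8 = 30
n=4,j=1: s = 30+5 = 35
n=4,j=2: s = 35+6 = 41
n=4,j=3: s = 41+7 = 48
n=4,j=4: s = 48+8 = 56
n=4,j=5: s = 56+9 = 65
n=5,j=1: s = 65+6 = 71
n=5,j=2: s = 71+7 = 78
n=5,j=3: s = 78+8 = 86
n=5,j=4: s = 86+9 = 95
n=5,j=5: s = 95+10 = 105
n=6,j=1: s = 105+7 = 112
n=6,j=2: s = 112+8 = 120
n=6,j=3: s = 120+9 = 129
n=6,j=4: s = 129+10 = 139
n=6,j=5: s = 139+11 = 150

150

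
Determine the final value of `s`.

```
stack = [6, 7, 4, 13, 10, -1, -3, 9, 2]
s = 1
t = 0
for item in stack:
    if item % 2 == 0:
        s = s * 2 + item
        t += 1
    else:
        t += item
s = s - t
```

73

item=6: even, s = 1*2+6 = 8; t=1
item=7: not even; t=8
item=4: even, s = 8*2+4 = 20; t=9
item=13: not even; t=22
item=10: even, s = 20*2+10 = 50; t=23
item=-1: not even; t=22
item=-3: not even; t=19
item=9: not even; t=28
item=2: even, s = 50*2+2 = 102; t=29
s-t = 102-29 = 73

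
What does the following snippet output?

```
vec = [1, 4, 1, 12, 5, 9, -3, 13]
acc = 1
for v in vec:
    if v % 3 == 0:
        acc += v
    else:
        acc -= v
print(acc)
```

v=1: not %3==0, acc = 1-1 = 0
v=4: not %3==0, acc = 0-4 = -4
v=1: not %3==0, acc = (-4)-1 = -5
v=12: %3==0, acc = (-5)+12 = 7
v=5: not %3==0, acc = 7-5 = 2
v=9: %3==0, acc = 2+9 = 11
v=-3: %3==0, acc = 11+(-3) = 8
v=13: not %3==0, acc = 8-13 = -5

-5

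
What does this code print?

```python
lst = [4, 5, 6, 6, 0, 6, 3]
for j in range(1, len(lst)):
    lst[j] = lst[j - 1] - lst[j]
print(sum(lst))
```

-71

j=1: lst[1] = 4-5 = -1 → [4, -1, 6, 6, 0, 6, 3]
j=2: lst[2] = (-1)-6 = -7 → [4, -1, -7, 6, 0, 6, 3]
j=3: lst[3] = (-7)-6 = -13 → [4, -1, -7, -13, 0, 6, 3]
j=4: lst[4] = (-13)-0 = -13 → [4, -1, -7, -13, -13, 6, 3]
j=5: lst[5] = (-13)-6 = -19 → [4, -1, -7, -13, -13, -19, 3]
j=6: lst[6] = (-19)-3 = -22 → [4, -1, -7, -13, -13, -19, -22]
sum = -71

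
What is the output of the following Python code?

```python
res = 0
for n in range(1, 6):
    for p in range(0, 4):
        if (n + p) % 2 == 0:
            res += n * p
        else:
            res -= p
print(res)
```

34

n=1,p=0: odd sum, res = 0-0 = 0
n=1,p=1: even sum, res = 0+1 = 1
n=1,p=2: odd sum, res = 1-2 = -1
n=1,p=3: even sum, res = (-1)+3 = 2
n=2,p=0: even sum, res = 2+0 = 2
n=2,p=1: odd sum, res = 2-1 = 1
n=2,p=2: even sum, res = 1+4 = 5
n=2,p=3: odd sum, res = 5-3 = 2
n=3,p=0: odd sum, res = 2-0 = 2
n=3,p=1: even sum, res = 2+3 = 5
n=3,p=2: odd sum, res = 5-2 = 3
n=3,p=3: even sum, res = 3+9 = 12
n=4,p=0: even sum, res = 12+0 = 12
n=4,p=1: odd sum, res = 12-1 = 11
n=4,p=2: even sum, res = 11+8 = 19
n=4,p=3: odd sum, res = 19-3 = 16
n=5,p=0: odd sum, res = 16-0 = 16
n=5,p=1: even sum, res = 16+5 = 21
n=5,p=2: odd sum, res = 21-2 = 19
n=5,p=3: even sum, res = 19+15 = 34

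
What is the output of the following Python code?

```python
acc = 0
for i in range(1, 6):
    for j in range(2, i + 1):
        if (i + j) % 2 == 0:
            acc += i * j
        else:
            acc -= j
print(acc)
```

66

i=2,j=2: even sum, acc = 0+4 = 4
i=3,j=2: odd sum, acc = 4-2 = 2
i=3,j=3: even sum, acc = 2+9 = 11
i=4,j=2: even sum, acc = 11+8 = 19
i=4,j=3: odd sum, acc = 19-3 = 16
i=4,j=4: even sum, acc = 16+16 = 32
i=5,j=2: odd sum, acc = 32-2 = 30
i=5,j=3: even sum, acc = 30+15 = 45
i=5,j=4: odd sum, acc = 45-4 = 41
i=5,j=5: even sum, acc = 41+25 = 66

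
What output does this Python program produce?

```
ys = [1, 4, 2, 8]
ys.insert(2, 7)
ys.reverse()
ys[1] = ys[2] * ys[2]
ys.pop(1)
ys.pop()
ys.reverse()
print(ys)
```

insert 7 at 2 → [1, 4, 7, 2, 8]
reverse → [8, 2, 7, 4, 1]
ys[1] = ys[2]*ys[2] = 7*7 = 49 → [8, 49, 7, 4, 1]
pop(1) removes 49 → [8, 7, 4, 1]
pop() removes 1 → [8, 7, 4]
reverse → [4, 7, 8]

[4, 7, 8]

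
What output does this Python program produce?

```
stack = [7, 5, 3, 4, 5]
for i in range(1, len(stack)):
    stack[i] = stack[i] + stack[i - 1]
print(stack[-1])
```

i=1: stack[1] = 5+7 = 12 → [7, 12, 3, 4, 5]
i=2: stack[2] = 3+12 = 15 → [7, 12, 15, 4, 5]
i=3: stack[3] = 4+15 = 19 → [7, 12, 15, 19, 5]
i=4: stack[4] = 5+19 = 24 → [7, 12, 15, 19, 24]

24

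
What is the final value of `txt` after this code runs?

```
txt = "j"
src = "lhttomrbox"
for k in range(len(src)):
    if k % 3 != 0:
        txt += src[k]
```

k=0: skip
k=1: add 'h' → 'jh'
k=2: add 't' → 'jht'
k=3: skip
k=4: add 'o' → 'jhto'
k=5: add 'm' → 'jhtom'
k=6: skip
k=7: add 'b' → 'jhtomb'
k=8: add 'o' → 'jhtombo'
k=9: skip

'jhtombo'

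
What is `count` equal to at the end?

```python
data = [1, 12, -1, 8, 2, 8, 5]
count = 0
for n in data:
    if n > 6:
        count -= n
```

n=1: not >6
n=12: >6, count = 0-12 = -12
n=-1: not >6
n=8: >6, count = (-12)-8 = -20
n=2: not >6
n=8: >6, count = (-20)-8 = -28
n=5: not >6

-28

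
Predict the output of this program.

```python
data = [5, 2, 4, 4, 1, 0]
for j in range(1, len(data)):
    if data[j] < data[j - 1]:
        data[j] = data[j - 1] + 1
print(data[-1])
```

j=1: 2<5, data[1] = 5+1 = 6 → [5, 6, 4, 4, 1, 0]
j=2: 4<6, data[2] = 6+1 = 7 → [5, 6, 7, 4, 1, 0]
j=3: 4<7, data[3] = 7+1 = 8 → [5, 6, 7, 8, 1, 0]
j=4: 1<8, data[4] = 8+1 = 9 → [5, 6, 7, 8, 9, 0]
j=5: 0<9, data[5] = 9+1 = 10 → [5, 6, 7, 8, 9, 10]

10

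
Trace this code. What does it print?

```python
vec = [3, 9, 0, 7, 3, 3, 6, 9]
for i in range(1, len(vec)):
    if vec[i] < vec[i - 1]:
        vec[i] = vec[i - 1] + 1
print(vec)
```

[3, 9, 10, 11, 12, 13, 14, 15]

i=1: 9>=3, unchanged → [3, 9, 0, 7, 3, 3, 6, 9]
i=2: 0<9, vec[2] = 9+1 = 10 → [3, 9, 10, 7, 3, 3, 6, 9]
i=3: 7<10, vec[3] = 10+1 = 11 → [3, 9, 10, 11, 3, 3, 6, 9]
i=4: 3<11, vec[4] = 11+1 = 12 → [3, 9, 10, 11, 12, 3, 6, 9]
i=5: 3<12, vec[5] = 12+1 = 13 → [3, 9, 10, 11, 12, 13, 6, 9]
i=6: 6<13, vec[6] = 13+1 = 14 → [3, 9, 10, 11, 12, 13, 14, 9]
i=7: 9<14, vec[7] = 14+1 = 15 → [3, 9, 10, 11, 12, 13, 14, 15]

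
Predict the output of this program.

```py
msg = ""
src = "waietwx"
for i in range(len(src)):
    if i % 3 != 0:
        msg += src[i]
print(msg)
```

aitw

i=0: skip
i=1: add 'a' → 'a'
i=2: add 'i' → 'ai'
i=3: skip
i=4: add 't' → 'ait'
i=5: add 'w' → 'aitw'
i=6: skip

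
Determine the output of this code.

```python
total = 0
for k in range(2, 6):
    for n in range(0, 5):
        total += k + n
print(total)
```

110

k=2,n=0: total = 0+2 = 2
k=2,n=1: total = 2+3 = 5
k=2,n=2: total = 5+4 = 9
k=2,n=3: total = 9+5 = 14
k=2,n=4: total = 14+6 = 20
k=3,n=0: total = 20+3 = 23
k=3,n=1: total = 23+4 = 27
k=3,n=2: total = 27+5 = 32
k=3,n=3: total = 32+6 = 38
k=3,n=4: total = 38+7 = 45
k=4,n=0: total = 45+4 = 49
k=4,n=1: total = 49+5 = 54
k=4,n=2: total = 54+6 = 60
k=4,n=3: total = 60+7 = 67
k=4,n=4: total = 67+8 = 75
k=5,n=0: total = 75+5 = 80
k=5,n=1: total = 80+6 = 86
k=5,n=2: total = 86+7 = 93
k=5,n=3: total = 93+8 = 101
k=5,n=4: total = 101+9 = 110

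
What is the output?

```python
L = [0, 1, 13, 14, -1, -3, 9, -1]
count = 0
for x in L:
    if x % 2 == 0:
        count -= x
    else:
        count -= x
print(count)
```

x=0: even, count = 0-0 = 0
x=1: not even, count = 0-1 = -1
x=13: not even, count = (-1)-13 = -14
x=14: even, count = (-14)-14 = -28
x=-1: not even, count = (-28)-(-1) = -27
x=-3: not even, count = (-27)-(-3) = -24
x=9: not even, count = (-24)-9 = -33
x=-1: not even, count = (-33)-(-1) = -32

-32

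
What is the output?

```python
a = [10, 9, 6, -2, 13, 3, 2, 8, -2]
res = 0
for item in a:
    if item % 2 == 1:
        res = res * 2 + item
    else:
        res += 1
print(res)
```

item=10: not odd, res = 0+1 = 1
item=9: odd, res = 1*2+9 = 11
item=6: not odd, res = 11+1 = 12
item=-2: not odd, res = 12+1 = 13
item=13: odd, res = 13*2+13 = 39
item=3: odd, res = 39*2+3 = 81
item=2: not odd, res = 81+1 = 82
item=8: not odd, res = 82+1 = 83
item=-2: not odd, res = 83+1 = 84

84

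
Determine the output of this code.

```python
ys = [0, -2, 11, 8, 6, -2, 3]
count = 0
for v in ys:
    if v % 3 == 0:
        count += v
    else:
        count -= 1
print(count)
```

v=0: %3==0, count = 0+0 = 0
v=-2: not %3==0, count = 0-1 = -1
v=11: not %3==0, count = (-1)-1 = -2
v=8: not %3==0, count = (-2)-1 = -3
v=6: %3==0, count = (-3)+6 = 3
v=-2: not %3==0, count = 3-1 = 2
v=3: %3==0, count = 2+3 = 5

5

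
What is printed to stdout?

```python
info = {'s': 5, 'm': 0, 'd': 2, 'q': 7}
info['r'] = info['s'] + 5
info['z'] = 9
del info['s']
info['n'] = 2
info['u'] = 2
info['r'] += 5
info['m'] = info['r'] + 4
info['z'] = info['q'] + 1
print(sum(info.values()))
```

55

info['r'] = info['s']+5 = 10 → {'s': 5, 'm': 0, 'd': 2, 'q': 7, 'r': 10}
info['z'] = 9 → {'s': 5, 'm': 0, 'd': 2, 'q': 7, 'r': 10, 'z': 9}
del 's' → {'m': 0, 'd': 2, 'q': 7, 'r': 10, 'z': 9}
info['n'] = 2 → {'m': 0, 'd': 2, 'q': 7, 'r': 10, 'z': 9, 'n': 2}
info['u'] = 2 → {'m': 0, 'd': 2, 'q': 7, 'r': 10, 'z': 9, 'n': 2, 'u': 2}
info['r'] = 10+5 = 15 → {'m': 0, 'd': 2, 'q': 7, 'r': 15, 'z': 9, 'n': 2, 'u': 2}
info['m'] = info['r']+4 = 19 → {'m': 19, 'd': 2, 'q': 7, 'r': 15, 'z': 9, 'n': 2, 'u': 2}
info['z'] = info['q']+1 = 8 → {'m': 19, 'd': 2, 'q': 7, 'r': 15, 'z': 8, 'n': 2, 'u': 2}
sum of values = 55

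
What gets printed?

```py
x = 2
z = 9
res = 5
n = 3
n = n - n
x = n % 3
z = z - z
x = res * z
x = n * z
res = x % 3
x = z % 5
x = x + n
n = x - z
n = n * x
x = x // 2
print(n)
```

0

n = 3-3 = 0
x = 0%3 = 0
z = 9-9 = 0
x = 5*0 = 0
x = 0*0 = 0
res = 0%3 = 0
x = 0%5 = 0
x = 0+0 = 0
n = 0-0 = 0
n = 0*0 = 0
x = 0//2 = 0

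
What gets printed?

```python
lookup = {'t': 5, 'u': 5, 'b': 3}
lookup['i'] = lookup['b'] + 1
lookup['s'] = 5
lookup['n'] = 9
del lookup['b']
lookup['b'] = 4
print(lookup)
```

{'t': 5, 'u': 5, 'i': 4, 's': 5, 'n': 9, 'b': 4}

lookup['i'] = lookup['b']+1 = 4 → {'t': 5, 'u': 5, 'b': 3, 'i': 4}
lookup['s'] = 5 → {'t': 5, 'u': 5, 'b': 3, 'i': 4, 's': 5}
lookup['n'] = 9 → {'t': 5, 'u': 5, 'b': 3, 'i': 4, 's': 5, 'n': 9}
del 'b' → {'t': 5, 'u': 5, 'i': 4, 's': 5, 'n': 9}
lookup['b'] = 4 → {'t': 5, 'u': 5, 'i': 4, 's': 5, 'n': 9, 'b': 4}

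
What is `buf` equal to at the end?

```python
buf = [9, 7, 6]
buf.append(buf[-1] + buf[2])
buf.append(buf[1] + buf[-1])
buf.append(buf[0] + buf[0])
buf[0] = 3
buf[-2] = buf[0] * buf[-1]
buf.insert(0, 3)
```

append buf[-1]+buf[2] = 6+6 = 12 → [9, 7, 6, 12]
append buf[1]+buf[-1] = 7+12 = 19 → [9, 7, 6, 12, 19]
append buf[0]+buf[0] = 9+9 = 18 → [9, 7, 6, 12, 19, 18]
buf[0] = 3 → [3, 7, 6, 12, 19, 18]
buf[-2] = buf[0]*buf[-1] = 3*18 = 54 → [3, 7, 6, 12, 54, 18]
insert 3 at 0 → [3, 3, 7, 6, 12, 54, 18]

[3, 3, 7, 6, 12, 54, 18]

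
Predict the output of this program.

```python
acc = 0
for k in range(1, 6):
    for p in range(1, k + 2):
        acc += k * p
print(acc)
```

k=1,p=1: acc = 0+1 = 1
k=1,p=2: acc = 1+2 = 3
k=2,p=1: acc = 3+2 = 5
k=2,p=2: acc = 5+4 = 9
k=2,p=3: acc = 9+6 = 15
k=3,p=1: acc = 15+3 = 18
k=3,p=2: acc = 18+6 = 24
k=3,p=3: acc = 24+9 = 33
k=3,p=4: acc = 33+12 = 45
k=4,p=1: acc = 45+4 = 49
k=4,p=2: acc = 49+8 = 57
k=4,p=3: acc = 57+12 = 69
k=4,p=4: acc = 69+16 = 85
k=4,p=5: acc = 85+20 = 105
k=5,p=1: acc = 105+5 = 110
k=5,p=2: acc = 110+10 = 120
k=5,p=3: acc = 120+15 = 135
k=5,p=4: acc = 135+20 = 155
k=5,p=5: acc = 155+25 = 180
k=5,p=6: acc = 180+30 = 210

210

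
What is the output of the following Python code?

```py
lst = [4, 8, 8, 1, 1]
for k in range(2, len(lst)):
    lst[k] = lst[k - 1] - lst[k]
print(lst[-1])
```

-2

k=2: lst[2] = 8-8 = 0 → [4, 8, 0, 1, 1]
k=3: lst[3] = 0-1 = -1 → [4, 8, 0, -1, 1]
k=4: lst[4] = (-1)-1 = -2 → [4, 8, 0, -1, -2]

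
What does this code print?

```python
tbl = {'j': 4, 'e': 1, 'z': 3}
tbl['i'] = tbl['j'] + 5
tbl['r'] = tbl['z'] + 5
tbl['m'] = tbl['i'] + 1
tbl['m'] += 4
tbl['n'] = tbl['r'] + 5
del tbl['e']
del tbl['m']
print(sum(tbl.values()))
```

37

tbl['i'] = tbl['j']+5 = 9 → {'j': 4, 'e': 1, 'z': 3, 'i': 9}
tbl['r'] = tbl['z']+5 = 8 → {'j': 4, 'e': 1, 'z': 3, 'i': 9, 'r': 8}
tbl['m'] = tbl['i']+1 = 10 → {'j': 4, 'e': 1, 'z': 3, 'i': 9, 'r': 8, 'm': 10}
tbl['m'] = 10+4 = 14 → {'j': 4, 'e': 1, 'z': 3, 'i': 9, 'r': 8, 'm': 14}
tbl['n'] = tbl['r']+5 = 13 → {'j': 4, 'e': 1, 'z': 3, 'i': 9, 'r': 8, 'm': 14, 'n': 13}
del 'e' → {'j': 4, 'z': 3, 'i': 9, 'r': 8, 'm': 14, 'n': 13}
del 'm' → {'j': 4, 'z': 3, 'i': 9, 'r': 8, 'n': 13}
sum of values = 37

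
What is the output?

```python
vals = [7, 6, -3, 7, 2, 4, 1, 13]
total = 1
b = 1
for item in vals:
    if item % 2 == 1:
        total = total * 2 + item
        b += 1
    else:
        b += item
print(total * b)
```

item=7: odd, total = 1*2+7 = 9; b=2
item=6: not odd; b=8
item=-3: odd, total = 9*2+(-3) = 15; b=9
item=7: odd, total = 15*2+7 = 37; b=10
item=2: not odd; b=12
item=4: not odd; b=16
item=1: odd, total = 37*2+1 = 75; b=17
item=13: odd, total = 75*2+13 = 163; b=18
total*b = 163*18 = 2934

2934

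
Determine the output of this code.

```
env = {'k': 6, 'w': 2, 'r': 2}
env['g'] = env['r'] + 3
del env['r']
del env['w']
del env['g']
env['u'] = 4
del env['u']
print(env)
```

{'k': 6}

env['g'] = env['r']+3 = 5 → {'k': 6, 'w': 2, 'r': 2, 'g': 5}
del 'r' → {'k': 6, 'w': 2, 'g': 5}
del 'w' → {'k': 6, 'g': 5}
del 'g' → {'k': 6}
env['u'] = 4 → {'k': 6, 'u': 4}
del 'u' → {'k': 6}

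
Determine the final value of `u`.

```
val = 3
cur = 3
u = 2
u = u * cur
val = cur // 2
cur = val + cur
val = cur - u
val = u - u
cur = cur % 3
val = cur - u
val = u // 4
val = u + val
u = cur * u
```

u = 2*3 = 6
val = 3//2 = 1
cur = 1+3 = 4
val = 4-6 = -2
val = 6-6 = 0
cur = 4%3 = 1
val = 1-6 = -5
val = 6//4 = 1
val = 6+1 = 7
u = 1*6 = 6

6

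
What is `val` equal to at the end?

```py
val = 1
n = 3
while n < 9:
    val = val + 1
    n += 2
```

4

n=3: val = 1+1 = 2
n=5: val = 2+1 = 3
n=7: val = 3+1 = 4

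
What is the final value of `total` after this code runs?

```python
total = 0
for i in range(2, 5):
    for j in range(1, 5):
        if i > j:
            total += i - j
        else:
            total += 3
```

28

i=2,j=1: 2>1, total = 0+1 = 1
i=2,j=2: not 2>2, total = 1+3 = 4
i=2,j=3: not 2>3, total = 4+3 = 7
i=2,j=4: not 2>4, total = 7+3 = 10
i=3,j=1: 3>1, total = 10+2 = 12
i=3,j=2: 3>2, total = 12+1 = 13
i=3,j=3: not 3>3, total = 13+3 = 16
i=3,j=4: not 3>4, total = 16+3 = 19
i=4,j=1: 4>1, total = 19+3 = 22
i=4,j=2: 4>2, total = 22+2 = 24
i=4,j=3: 4>3, total = 24+1 = 25
i=4,j=4: not 4>4, total = 25+3 = 28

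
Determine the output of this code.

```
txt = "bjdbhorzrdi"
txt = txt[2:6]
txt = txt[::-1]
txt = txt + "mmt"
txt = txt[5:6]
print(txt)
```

slice [2:6] → 'dbho'
reverse → 'ohbd'
+ 'mmt' → 'ohbdmmt'
slice [5:6] → 'm'

m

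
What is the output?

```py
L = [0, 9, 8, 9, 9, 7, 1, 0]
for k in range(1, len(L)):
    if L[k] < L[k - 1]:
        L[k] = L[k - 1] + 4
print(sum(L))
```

147

k=1: 9>=0, unchanged → [0, 9, 8, 9, 9, 7, 1, 0]
k=2: 8<9, L[2] = 9+4 = 13 → [0, 9, 13, 9, 9, 7, 1, 0]
k=3: 9<13, L[3] = 13+4 = 17 → [0, 9, 13, 17, 9, 7, 1, 0]
k=4: 9<17, L[4] = 17+4 = 21 → [0, 9, 13, 17, 21, 7, 1, 0]
k=5: 7<21, L[5] = 21+4 = 25 → [0, 9, 13, 17, 21, 25, 1, 0]
k=6: 1<25, L[6] = 25+4 = 29 → [0, 9, 13, 17, 21, 25, 29, 0]
k=7: 0<29, L[7] = 29+4 = 33 → [0, 9, 13, 17, 21, 25, 29, 33]
sum = 147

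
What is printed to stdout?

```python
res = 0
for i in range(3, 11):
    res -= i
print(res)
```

-52

i=3: res = 0-3 = -3
i=4: res = (-3)-4 = -7
i=5: res = (-7)-5 = -12
i=6: res = (-12)-6 = -18
i=7: res = (-18)-7 = -25
i=8: res = (-25)-8 = -33
i=9: res = (-33)-9 = -42
i=10: res = (-42)-10 = -52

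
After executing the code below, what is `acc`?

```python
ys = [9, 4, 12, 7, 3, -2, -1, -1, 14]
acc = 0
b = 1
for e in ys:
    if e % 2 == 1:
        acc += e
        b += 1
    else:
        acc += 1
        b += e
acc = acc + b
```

55

e=9: odd, acc = 0+9 = 9; b=2
e=4: not odd, acc = 9+1 = 10; b=6
e=12: not odd, acc = 10+1 = 11; b=18
e=7: odd, acc = 11+7 = 18; b=19
e=3: odd, acc = 18+3 = 21; b=20
e=-2: not odd, acc = 21+1 = 22; b=18
e=-1: odd, acc = 22+(-1) = 21; b=19
e=-1: odd, acc = 21+(-1) = 20; b=20
e=14: not odd, acc = 20+1 = 21; b=34
acc+b = 21+34 = 55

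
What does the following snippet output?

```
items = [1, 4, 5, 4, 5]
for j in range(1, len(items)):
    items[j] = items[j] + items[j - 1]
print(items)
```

[1, 5, 10, 14, 19]

j=1: items[1] = 4+1 = 5 → [1, 5, 5, 4, 5]
j=2: items[2] = 5+5 = 10 → [1, 5, 10, 4, 5]
j=3: items[3] = 4+10 = 14 → [1, 5, 10, 14, 5]
j=4: items[4] = 5+14 = 19 → [1, 5, 10, 14, 19]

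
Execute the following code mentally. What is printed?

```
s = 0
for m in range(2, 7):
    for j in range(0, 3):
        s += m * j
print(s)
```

m=2,j=0: s = 0+0 = 0
m=2,j=1: s = 0+2 = 2
m=2,j=2: s = 2+4 = 6
m=3,j=0: s = 6+0 = 6
m=3,j=1: s = 6+3 = 9
m=3,j=2: s = 9+6 = 15
m=4,j=0: s = 15+0 = 15
m=4,j=1: s = 15+4 = 19
m=4,j=2: s = 19+8 = 27
m=5,j=0: s = 27+0 = 27
m=5,j=1: s = 27+5 = 32
m=5,j=2: s = 32+10 = 42
m=6,j=0: s = 42+0 = 42
m=6,j=1: s = 42+6 = 48
m=6,j=2: s = 48+12 = 60

60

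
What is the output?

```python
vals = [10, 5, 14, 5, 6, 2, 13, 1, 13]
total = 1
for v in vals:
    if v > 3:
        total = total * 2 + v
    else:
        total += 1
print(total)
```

v=10: >3, total = 1*2+10 = 12
v=5: >3, total = 12*2+5 = 29
v=14: >3, total = 29*2+14 = 72
v=5: >3, total = 72*2+5 = 149
v=6: >3, total = 149*2+6 = 304
v=2: not >3, total = 304+1 = 305
v=13: >3, total = 305*2+13 = 623
v=1: not >3, total = 623+1 = 624
v=13: >3, total = 624*2+13 = 1261

1261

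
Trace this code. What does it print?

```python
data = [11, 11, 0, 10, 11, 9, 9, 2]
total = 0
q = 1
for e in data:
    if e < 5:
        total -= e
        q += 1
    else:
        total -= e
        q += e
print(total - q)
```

e=11: not <5, total = 0-11 = -11; q=12
e=11: not <5, total = (-11)-11 = -22; q=23
e=0: <5, total = (-22)-0 = -22; q=24
e=10: not <5, total = (-22)-10 = -32; q=34
e=11: not <5, total = (-32)-11 = -43; q=45
e=9: not <5, total = (-43)-9 = -52; q=54
e=9: not <5, total = (-52)-9 = -61; q=63
e=2: <5, total = (-61)-2 = -63; q=64
total-q = (-63)-64 = -127

-127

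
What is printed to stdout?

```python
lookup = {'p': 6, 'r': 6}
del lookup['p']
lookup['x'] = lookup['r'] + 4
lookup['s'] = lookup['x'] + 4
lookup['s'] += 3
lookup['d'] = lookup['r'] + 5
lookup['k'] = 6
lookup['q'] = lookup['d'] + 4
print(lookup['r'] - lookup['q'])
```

del 'p' → {'r': 6}
lookup['x'] = lookup['r']+4 = 10 → {'r': 6, 'x': 10}
lookup['s'] = lookup['x']+4 = 14 → {'r': 6, 'x': 10, 's': 14}
lookup['s'] = 14+3 = 17 → {'r': 6, 'x': 10, 's': 17}
lookup['d'] = lookup['r']+5 = 11 → {'r': 6, 'x': 10, 's': 17, 'd': 11}
lookup['k'] = 6 → {'r': 6, 'x': 10, 's': 17, 'd': 11, 'k': 6}
lookup['q'] = lookup['d']+4 = 15 → {'r': 6, 'x': 10, 's': 17, 'd': 11, 'k': 6, 'q': 15}
lookup['r']-lookup['q'] = 6-15 = -9

-9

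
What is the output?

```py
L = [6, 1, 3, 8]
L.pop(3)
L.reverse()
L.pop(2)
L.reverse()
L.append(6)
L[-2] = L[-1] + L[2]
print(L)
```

[1, 12, 6]

pop(3) removes 8 → [6, 1, 3]
reverse → [3, 1, 6]
pop(2) removes 6 → [3, 1]
reverse → [1, 3]
append 6 → [1, 3, 6]
L[-2] = L[-1]+L[2] = 6+6 = 12 → [1, 12, 6]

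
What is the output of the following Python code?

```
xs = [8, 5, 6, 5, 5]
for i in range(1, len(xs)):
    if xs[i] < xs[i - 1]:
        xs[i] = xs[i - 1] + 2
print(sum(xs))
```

60

i=1: 5<8, xs[1] = 8+2 = 10 → [8, 10, 6, 5, 5]
i=2: 6<10, xs[2] = 10+2 = 12 → [8, 10, 12, 5, 5]
i=3: 5<12, xs[3] = 12+2 = 14 → [8, 10, 12, 14, 5]
i=4: 5<14, xs[4] = 14+2 = 16 → [8, 10, 12, 14, 16]
sum = 60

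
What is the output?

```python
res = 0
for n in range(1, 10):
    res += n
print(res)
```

n=1: res = 0+1 = 1
n=2: res = 1+2 = 3
n=3: res = 3+3 = 6
n=4: res = 6+4 = 10
n=5: res = 10+5 = 15
n=6: res = 15+6 = 21
n=7: res = 21+7 = 28
n=8: res = 28+8 = 36
n=9: res = 36+9 = 45

45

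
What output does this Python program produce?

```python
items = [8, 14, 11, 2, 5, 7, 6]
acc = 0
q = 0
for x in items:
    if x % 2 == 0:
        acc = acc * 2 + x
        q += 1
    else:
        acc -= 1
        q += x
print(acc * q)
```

x=8: even, acc = 0*2+8 = 8; q=1
x=14: even, acc = 8*2+14 = 30; q=2
x=11: not even, acc = 30-1 = 29; q=13
x=2: even, acc = 29*2+2 = 60; q=14
x=5: not even, acc = 60-1 = 59; q=19
x=7: not even, acc = 59-1 = 58; q=26
x=6: even, acc = 58*2+6 = 122; q=27
acc*q = 122*27 = 3294

3294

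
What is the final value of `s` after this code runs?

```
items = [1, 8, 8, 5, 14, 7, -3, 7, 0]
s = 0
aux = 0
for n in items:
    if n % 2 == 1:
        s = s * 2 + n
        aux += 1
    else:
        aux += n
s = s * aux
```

n=1: odd, s = 0*2+1 = 1; aux=1
n=8: not odd; aux=9
n=8: not odd; aux=17
n=5: odd, s = 1*2+5 = 7; aux=18
n=14: not odd; aux=32
n=7: odd, s = 7*2+7 = 21; aux=33
n=-3: odd, s = 21*2+(-3) = 39; aux=34
n=7: odd, s = 39*2+7 = 85; aux=35
n=0: not odd; aux=35
s*aux = 85*35 = 2975

2975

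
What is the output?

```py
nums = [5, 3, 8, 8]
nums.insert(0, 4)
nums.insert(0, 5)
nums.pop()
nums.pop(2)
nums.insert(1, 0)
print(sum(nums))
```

insert 4 at 0 → [4, 5, 3, 8, 8]
insert 5 at 0 → [5, 4, 5, 3, 8, 8]
pop() removes 8 → [5, 4, 5, 3, 8]
pop(2) removes 5 → [5, 4, 3, 8]
insert 0 at 1 → [5, 0, 4, 3, 8]
sum = 20

20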